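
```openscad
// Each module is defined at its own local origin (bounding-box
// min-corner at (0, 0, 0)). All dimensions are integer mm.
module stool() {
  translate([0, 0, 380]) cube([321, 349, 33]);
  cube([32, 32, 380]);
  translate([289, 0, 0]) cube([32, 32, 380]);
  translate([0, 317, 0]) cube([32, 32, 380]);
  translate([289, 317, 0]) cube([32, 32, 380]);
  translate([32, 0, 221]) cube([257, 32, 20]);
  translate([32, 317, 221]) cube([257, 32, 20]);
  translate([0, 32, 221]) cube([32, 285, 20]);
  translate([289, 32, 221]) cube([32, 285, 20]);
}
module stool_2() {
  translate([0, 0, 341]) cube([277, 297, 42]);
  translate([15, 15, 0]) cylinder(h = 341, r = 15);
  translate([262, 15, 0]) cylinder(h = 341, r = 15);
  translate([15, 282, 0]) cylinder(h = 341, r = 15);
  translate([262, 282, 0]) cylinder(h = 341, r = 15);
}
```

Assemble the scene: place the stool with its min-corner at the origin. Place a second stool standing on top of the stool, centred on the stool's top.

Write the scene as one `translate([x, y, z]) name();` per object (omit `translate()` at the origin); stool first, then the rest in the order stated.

stool();
translate([22, 26, 413]) stool_2();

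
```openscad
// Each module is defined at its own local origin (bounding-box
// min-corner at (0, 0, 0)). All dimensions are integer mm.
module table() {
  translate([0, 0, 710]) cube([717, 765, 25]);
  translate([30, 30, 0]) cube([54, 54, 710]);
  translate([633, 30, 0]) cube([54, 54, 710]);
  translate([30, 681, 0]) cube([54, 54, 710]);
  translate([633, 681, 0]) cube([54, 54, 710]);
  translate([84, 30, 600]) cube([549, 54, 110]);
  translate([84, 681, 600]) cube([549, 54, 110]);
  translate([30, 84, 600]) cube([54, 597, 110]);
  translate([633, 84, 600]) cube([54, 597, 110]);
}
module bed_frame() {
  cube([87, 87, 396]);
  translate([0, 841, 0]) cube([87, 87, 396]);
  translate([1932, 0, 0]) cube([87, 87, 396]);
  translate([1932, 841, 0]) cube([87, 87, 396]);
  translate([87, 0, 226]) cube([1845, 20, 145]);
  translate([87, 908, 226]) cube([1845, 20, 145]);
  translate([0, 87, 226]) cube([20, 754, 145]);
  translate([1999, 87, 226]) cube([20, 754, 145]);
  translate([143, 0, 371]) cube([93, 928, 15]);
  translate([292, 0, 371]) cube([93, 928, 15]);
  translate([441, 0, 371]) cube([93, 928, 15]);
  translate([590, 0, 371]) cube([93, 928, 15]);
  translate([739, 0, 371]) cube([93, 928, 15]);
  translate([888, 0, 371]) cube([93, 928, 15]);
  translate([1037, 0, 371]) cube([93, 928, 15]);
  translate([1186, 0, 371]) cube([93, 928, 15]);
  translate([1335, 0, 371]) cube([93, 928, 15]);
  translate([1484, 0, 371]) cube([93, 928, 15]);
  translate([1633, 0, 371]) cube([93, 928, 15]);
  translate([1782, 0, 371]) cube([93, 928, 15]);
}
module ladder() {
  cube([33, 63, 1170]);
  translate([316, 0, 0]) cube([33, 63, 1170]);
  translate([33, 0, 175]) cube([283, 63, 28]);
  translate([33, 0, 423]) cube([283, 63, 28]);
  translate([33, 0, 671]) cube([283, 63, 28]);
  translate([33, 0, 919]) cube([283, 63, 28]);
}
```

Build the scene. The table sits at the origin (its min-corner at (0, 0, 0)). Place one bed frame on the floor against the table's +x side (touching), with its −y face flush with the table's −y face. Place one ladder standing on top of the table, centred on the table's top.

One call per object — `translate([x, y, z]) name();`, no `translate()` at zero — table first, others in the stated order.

table();
translate([717, 0, 0]) bed_frame();
translate([184, 351, 735]) ladder();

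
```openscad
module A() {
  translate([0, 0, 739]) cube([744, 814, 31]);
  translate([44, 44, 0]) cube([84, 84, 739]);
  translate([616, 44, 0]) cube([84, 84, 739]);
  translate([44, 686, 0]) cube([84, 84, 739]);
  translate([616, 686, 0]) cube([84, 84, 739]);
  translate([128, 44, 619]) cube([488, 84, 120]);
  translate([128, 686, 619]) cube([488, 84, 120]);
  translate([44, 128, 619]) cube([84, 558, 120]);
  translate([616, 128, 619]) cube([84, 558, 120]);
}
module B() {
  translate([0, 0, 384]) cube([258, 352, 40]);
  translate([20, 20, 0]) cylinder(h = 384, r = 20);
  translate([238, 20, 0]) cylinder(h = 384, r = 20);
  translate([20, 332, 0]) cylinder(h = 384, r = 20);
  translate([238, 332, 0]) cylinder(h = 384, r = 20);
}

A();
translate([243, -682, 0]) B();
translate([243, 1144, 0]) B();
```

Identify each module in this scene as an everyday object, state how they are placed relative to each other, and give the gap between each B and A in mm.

Each stool's nearest face is 330 mm from the table's bounding box.

A is a table. B is a stool. Two stools sit around the table at the −y, +y sides. The gap between each stool and the table is 330 mm.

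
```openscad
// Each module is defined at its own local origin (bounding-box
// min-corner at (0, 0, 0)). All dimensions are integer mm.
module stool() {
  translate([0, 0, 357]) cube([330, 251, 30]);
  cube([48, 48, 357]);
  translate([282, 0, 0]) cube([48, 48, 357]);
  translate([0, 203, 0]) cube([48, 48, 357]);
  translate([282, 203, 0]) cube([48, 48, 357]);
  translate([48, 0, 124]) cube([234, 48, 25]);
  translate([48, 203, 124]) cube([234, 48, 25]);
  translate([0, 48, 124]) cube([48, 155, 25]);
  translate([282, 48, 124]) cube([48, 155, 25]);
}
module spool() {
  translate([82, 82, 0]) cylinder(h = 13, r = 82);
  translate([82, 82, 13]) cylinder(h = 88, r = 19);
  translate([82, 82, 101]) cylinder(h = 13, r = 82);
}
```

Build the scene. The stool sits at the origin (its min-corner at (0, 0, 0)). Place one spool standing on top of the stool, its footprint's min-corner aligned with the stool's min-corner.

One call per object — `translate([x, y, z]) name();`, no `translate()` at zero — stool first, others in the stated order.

stool();
translate([0, 0, 387]) spool();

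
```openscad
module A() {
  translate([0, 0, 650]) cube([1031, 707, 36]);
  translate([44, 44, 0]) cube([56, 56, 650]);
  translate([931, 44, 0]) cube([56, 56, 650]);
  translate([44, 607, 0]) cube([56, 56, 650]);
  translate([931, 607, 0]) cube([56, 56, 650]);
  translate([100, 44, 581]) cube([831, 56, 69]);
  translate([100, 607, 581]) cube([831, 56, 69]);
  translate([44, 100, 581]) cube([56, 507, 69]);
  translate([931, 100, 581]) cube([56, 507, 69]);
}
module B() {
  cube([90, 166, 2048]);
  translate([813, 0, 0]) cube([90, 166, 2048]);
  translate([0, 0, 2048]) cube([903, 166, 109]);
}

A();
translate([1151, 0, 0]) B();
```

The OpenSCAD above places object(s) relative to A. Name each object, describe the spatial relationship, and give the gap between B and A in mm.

A is a table. B is a door frame. The door frame is on the floor beside the table on its +x side. The gap between the door frame and the table is 120 mm.

The door frame's nearest face is 120 mm from the table's +x face.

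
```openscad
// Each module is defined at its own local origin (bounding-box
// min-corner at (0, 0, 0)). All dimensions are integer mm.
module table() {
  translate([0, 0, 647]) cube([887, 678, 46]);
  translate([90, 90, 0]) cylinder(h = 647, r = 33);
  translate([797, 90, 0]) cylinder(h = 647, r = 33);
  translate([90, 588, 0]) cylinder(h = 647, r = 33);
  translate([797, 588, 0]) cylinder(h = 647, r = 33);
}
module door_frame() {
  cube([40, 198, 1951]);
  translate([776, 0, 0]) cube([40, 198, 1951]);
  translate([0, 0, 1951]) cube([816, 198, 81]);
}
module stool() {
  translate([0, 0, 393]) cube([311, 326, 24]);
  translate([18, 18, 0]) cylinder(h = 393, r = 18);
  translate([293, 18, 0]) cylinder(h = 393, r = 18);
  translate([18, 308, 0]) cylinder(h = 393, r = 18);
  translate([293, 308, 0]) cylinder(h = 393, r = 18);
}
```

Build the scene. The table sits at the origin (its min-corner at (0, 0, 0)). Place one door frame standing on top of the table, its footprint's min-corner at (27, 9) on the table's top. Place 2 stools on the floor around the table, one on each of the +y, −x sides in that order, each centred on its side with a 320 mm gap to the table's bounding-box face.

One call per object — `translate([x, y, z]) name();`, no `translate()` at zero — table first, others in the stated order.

table();
translate([27, 9, 693]) door_frame();
translate([288, 998, 0]) stool();
translate([-631, 176, 0]) stool();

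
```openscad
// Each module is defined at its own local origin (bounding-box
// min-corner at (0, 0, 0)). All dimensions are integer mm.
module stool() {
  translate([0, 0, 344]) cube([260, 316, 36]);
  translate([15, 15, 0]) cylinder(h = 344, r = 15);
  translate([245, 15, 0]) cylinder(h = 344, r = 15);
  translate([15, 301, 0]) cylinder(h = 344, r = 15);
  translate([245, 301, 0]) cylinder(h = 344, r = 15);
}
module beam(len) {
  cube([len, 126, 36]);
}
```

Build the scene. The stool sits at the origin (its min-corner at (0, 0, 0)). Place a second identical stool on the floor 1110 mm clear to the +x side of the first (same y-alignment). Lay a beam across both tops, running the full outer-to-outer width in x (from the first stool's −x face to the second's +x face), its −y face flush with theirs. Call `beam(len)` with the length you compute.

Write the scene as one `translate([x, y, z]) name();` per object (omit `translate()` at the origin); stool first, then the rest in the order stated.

stool();
translate([1370, 0, 0]) stool();
translate([0, 0, 380]) beam(1630);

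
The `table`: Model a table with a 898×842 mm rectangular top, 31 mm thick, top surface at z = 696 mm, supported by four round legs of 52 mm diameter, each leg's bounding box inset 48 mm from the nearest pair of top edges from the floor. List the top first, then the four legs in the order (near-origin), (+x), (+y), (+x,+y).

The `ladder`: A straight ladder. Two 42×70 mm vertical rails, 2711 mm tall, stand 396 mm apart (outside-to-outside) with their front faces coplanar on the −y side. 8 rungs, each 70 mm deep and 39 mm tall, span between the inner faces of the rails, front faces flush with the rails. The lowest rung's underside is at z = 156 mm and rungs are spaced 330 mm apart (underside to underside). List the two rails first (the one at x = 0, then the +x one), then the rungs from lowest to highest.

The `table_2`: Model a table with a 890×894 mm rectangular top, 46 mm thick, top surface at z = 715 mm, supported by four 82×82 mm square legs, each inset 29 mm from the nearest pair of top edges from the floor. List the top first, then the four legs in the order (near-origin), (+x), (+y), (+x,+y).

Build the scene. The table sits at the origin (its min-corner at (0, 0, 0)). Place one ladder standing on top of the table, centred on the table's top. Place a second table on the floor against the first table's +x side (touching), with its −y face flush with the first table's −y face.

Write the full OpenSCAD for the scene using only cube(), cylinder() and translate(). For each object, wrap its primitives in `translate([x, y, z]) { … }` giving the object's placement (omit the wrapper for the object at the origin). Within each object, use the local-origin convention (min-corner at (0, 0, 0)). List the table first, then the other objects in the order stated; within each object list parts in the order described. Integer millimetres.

translate([0, 0, 665]) cube([898, 842, 31]);
translate([74, 74, 0]) cylinder(h = 665, r = 26);
translate([824, 74, 0]) cylinder(h = 665, r = 26);
translate([74, 768, 0]) cylinder(h = 665, r = 26);
translate([824, 768, 0]) cylinder(h = 665, r = 26);
translate([251, 386, 696]) {
  cube([42, 70, 2711]);
  translate([354, 0, 0]) cube([42, 70, 2711]);
  translate([42, 0, 156]) cube([312, 70, 39]);
  translate([42, 0, 486]) cube([312, 70, 39]);
  translate([42, 0, 816]) cube([312, 70, 39]);
  translate([42, 0, 1146]) cube([312, 70, 39]);
  translate([42, 0, 1476]) cube([312, 70, 39]);
  translate([42, 0, 1806]) cube([312, 70, 39]);
  translate([42, 0, 2136]) cube([312, 70, 39]);
  translate([42, 0, 2466]) cube([312, 70, 39]);
}
translate([898, 0, 0]) {
  translate([0, 0, 669]) cube([890, 894, 46]);
  translate([29, 29, 0]) cube([82, 82, 669]);
  translate([779, 29, 0]) cube([82, 82, 669]);
  translate([29, 783, 0]) cube([82, 82, 669]);
  translate([779, 783, 0]) cube([82, 82, 669]);
}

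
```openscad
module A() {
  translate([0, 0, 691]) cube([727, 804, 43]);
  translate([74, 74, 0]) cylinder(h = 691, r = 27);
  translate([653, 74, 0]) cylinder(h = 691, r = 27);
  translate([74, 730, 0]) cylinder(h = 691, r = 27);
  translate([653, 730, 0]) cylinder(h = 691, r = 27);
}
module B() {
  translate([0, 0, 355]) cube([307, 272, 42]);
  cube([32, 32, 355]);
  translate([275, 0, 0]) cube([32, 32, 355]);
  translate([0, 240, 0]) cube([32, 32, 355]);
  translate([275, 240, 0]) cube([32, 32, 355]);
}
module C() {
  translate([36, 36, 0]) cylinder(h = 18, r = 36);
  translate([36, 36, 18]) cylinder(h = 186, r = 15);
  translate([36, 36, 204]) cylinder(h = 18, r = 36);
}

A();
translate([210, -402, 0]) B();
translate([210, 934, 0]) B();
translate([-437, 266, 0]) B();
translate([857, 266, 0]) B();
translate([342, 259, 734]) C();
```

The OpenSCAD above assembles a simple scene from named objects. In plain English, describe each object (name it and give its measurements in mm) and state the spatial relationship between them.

A is a rectangular dining table. The top is 727×804×43 mm with its upper surface at z = 734 mm. It stands on four round legs of 54 mm diameter, each leg's bounding box inset 47 mm from the nearest pair of top edges, running from the floor to the underside of the top.

B is a four-legged stool. The seat is a 307×272×42 mm slab whose top surface is at z = 397 mm; four square legs, each 32×32 mm in cross-section, run from the floor (z = 0) to the underside of the seat, each flush with a corner of the seat.

C is a spool: two coaxial disc flanges of radius 36 mm and thickness 18 mm, joined by a core cylinder of radius 15 mm and height 186 mm. The lower flange rests on z = 0 and the three cylinders share a vertical axis.

Four stools sit around the table at the −y, +y, −x, +x sides. The spool is on top of the table.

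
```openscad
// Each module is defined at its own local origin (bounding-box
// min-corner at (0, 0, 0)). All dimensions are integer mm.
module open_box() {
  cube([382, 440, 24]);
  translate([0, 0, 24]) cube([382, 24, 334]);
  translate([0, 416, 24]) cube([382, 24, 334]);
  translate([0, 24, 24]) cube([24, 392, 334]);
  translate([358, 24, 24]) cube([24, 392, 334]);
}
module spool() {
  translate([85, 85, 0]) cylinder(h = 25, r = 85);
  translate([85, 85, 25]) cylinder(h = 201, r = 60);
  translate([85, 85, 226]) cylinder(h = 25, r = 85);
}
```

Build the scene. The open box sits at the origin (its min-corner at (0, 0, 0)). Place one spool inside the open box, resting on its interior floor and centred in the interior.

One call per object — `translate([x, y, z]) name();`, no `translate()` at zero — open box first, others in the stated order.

open_box();
translate([106, 135, 24]) spool();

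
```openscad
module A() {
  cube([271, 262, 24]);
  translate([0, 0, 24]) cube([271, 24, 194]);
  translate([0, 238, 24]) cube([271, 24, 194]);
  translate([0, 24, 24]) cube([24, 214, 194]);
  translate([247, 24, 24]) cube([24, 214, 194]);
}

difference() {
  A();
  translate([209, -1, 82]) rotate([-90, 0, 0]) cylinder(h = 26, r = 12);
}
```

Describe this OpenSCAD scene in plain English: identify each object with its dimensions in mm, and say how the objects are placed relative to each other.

A is an open storage box with external size 271×262×218 mm and wall thickness 24 mm (the base is also 24 mm thick). The base covers the whole footprint; the four walls stand on the base, with the y-facing walls full-width and the x-facing walls fitting between their inner faces.

The open box has a circular hole of radius 12 mm through its front wall, centred at (x = 209, z = 82).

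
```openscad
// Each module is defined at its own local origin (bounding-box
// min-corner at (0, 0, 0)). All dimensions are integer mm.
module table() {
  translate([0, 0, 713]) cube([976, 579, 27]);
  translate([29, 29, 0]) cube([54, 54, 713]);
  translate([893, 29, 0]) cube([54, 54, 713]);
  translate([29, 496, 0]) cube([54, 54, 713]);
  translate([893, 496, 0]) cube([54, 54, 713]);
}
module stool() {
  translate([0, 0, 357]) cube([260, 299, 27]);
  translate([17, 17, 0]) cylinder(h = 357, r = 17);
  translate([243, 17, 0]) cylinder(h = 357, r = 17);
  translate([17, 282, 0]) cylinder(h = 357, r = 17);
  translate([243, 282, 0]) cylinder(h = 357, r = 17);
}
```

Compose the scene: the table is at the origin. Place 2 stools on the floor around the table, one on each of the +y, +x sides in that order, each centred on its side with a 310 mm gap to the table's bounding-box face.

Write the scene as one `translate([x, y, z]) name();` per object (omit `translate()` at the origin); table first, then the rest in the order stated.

table();
translate([358, 889, 0]) stool();
translate([1286, 140, 0]) stool();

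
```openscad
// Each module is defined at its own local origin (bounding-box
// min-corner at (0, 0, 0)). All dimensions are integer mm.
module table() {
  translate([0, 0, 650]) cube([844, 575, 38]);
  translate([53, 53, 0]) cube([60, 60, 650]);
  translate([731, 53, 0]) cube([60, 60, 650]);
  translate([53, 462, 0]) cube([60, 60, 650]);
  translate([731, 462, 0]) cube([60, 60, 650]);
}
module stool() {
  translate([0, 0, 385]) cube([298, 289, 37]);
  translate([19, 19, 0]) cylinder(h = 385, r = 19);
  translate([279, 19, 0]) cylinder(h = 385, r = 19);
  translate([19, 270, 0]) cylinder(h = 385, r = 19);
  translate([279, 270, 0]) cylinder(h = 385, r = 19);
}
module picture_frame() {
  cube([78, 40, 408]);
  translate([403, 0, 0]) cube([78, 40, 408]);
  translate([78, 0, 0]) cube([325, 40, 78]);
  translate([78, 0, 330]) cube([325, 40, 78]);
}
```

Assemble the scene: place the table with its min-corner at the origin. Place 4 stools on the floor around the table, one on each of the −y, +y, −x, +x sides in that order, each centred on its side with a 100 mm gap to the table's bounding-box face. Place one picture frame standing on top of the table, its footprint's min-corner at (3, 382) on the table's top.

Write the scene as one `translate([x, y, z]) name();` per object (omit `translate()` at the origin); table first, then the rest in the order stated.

table();
translate([273, -389, 0]) stool();
translate([273, 675, 0]) stool();
translate([-398, 143, 0]) stool();
translate([944, 143, 0]) stool();
translate([3, 382, 688]) picture_frame();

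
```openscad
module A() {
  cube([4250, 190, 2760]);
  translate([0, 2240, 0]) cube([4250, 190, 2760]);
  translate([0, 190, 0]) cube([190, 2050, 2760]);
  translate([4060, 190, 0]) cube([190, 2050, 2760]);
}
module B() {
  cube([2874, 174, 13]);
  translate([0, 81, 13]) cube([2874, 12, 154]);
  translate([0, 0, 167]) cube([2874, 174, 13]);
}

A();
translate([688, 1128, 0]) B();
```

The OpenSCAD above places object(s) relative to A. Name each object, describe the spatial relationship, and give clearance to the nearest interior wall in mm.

Clearances: x = 498, y = 938; minimum 498 mm.

A is a house frame. B is an I-beam. The I-beam sits inside the house frame, centred. The clearance to the nearest interior wall is 498 mm.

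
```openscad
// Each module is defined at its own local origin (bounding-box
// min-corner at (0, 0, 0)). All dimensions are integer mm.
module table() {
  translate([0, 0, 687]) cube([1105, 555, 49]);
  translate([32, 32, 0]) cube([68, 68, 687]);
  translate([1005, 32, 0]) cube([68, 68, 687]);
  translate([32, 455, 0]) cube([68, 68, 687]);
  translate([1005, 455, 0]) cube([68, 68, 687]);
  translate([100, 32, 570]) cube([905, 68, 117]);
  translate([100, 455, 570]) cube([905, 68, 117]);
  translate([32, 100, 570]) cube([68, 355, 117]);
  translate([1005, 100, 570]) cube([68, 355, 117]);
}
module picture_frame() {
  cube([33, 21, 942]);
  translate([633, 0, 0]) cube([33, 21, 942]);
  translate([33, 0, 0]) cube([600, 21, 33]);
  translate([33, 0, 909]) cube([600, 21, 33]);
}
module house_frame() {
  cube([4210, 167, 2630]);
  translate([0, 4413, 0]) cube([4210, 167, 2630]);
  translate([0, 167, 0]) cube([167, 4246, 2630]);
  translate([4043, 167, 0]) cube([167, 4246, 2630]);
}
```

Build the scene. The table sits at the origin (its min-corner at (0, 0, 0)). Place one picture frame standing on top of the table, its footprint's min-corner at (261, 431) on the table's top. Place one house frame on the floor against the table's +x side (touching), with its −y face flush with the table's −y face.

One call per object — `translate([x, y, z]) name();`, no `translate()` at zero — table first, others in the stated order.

table();
translate([261, 431, 736]) picture_frame();
translate([1105, 0, 0]) house_frame();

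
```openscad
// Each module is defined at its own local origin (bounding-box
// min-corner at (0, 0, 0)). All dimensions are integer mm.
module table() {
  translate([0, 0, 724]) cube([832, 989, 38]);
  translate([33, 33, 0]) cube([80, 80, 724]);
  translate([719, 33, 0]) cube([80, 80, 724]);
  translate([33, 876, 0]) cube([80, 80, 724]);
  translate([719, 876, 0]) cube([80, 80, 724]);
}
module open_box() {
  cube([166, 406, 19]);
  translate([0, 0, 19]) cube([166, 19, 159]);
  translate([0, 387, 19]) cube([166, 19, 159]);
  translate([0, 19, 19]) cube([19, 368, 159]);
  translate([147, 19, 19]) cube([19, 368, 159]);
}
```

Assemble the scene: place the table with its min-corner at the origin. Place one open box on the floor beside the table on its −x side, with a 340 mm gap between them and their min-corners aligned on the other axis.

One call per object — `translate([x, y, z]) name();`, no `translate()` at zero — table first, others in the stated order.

table();
translate([-506, 0, 0]) open_box();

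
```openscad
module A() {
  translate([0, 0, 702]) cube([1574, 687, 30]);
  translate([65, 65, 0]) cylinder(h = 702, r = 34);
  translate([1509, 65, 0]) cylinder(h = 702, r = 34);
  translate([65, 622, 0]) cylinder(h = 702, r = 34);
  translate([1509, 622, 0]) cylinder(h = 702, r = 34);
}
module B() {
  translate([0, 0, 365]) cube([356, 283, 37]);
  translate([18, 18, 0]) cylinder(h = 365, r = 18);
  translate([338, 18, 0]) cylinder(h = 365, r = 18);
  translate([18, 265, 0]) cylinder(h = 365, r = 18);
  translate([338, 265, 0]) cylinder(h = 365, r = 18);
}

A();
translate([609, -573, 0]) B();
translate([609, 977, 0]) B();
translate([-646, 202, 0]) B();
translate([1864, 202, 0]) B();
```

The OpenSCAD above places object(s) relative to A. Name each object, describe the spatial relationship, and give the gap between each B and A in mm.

Each stool's nearest face is 290 mm from the table's bounding box.

A is a table. B is a stool. Four stools sit around the table at the −y, +y, −x, +x sides. The gap between each stool and the table is 290 mm.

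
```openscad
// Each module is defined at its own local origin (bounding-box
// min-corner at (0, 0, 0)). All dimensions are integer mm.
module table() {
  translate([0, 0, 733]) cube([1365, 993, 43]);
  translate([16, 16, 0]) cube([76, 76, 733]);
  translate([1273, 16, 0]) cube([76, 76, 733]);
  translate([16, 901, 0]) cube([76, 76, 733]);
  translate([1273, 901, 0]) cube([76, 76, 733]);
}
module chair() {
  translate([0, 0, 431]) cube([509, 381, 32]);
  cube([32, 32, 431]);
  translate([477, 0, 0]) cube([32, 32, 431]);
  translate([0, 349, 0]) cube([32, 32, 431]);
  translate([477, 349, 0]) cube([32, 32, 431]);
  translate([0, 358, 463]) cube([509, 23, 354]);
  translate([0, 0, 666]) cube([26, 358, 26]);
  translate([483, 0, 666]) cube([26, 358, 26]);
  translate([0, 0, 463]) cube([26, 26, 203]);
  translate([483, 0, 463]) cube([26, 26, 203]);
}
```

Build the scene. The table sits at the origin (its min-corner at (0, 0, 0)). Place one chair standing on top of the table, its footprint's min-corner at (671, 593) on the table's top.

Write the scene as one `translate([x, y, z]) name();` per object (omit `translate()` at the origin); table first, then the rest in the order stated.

table();
translate([671, 593, 776]) chair();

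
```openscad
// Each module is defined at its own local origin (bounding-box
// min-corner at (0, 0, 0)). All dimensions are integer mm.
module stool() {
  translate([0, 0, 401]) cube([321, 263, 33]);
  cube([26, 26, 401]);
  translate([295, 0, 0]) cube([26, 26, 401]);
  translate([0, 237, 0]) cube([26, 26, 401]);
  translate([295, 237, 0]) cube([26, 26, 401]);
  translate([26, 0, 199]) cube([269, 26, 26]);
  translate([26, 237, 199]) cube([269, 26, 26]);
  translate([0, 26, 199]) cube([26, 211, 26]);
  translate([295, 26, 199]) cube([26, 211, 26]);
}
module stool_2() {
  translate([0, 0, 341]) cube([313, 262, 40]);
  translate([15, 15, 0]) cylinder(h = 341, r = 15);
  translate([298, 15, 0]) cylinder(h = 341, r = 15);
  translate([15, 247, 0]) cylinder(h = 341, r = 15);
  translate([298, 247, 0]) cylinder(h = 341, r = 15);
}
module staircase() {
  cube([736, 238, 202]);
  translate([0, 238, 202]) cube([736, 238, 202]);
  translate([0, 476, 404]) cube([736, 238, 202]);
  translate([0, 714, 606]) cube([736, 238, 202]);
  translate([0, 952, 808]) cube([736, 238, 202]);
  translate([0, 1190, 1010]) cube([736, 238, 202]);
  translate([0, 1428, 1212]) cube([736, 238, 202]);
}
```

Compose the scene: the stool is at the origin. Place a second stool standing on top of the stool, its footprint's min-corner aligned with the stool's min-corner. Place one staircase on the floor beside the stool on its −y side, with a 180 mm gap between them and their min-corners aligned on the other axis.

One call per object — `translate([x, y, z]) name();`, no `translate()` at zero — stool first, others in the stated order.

stool();
translate([0, 0, 434]) stool_2();
translate([0, -1846, 0]) staircase();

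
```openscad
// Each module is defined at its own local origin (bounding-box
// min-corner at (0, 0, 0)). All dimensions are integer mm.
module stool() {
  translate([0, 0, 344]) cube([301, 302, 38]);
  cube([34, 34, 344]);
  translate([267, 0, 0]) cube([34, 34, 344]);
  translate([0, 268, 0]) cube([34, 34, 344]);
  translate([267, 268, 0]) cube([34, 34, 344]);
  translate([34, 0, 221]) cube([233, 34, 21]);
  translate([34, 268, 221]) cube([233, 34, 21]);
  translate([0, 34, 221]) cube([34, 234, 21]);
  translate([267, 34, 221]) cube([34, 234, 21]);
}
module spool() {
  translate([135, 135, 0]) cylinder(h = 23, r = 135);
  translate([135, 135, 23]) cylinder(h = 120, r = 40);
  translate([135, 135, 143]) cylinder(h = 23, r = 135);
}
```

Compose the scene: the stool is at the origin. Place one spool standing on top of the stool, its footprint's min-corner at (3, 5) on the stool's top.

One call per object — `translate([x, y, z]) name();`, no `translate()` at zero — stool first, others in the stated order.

stool();
translate([3, 5, 382]) spool();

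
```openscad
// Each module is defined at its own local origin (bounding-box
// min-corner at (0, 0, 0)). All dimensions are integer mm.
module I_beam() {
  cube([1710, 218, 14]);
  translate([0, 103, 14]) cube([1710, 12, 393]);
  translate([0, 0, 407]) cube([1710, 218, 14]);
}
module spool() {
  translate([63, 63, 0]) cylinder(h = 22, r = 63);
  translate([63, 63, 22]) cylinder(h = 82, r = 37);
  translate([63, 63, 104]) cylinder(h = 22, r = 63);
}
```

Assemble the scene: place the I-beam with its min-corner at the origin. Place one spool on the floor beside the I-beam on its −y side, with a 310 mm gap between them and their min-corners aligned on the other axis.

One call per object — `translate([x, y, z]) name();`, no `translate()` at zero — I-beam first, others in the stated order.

I_beam();
translate([0, -436, 0]) spool();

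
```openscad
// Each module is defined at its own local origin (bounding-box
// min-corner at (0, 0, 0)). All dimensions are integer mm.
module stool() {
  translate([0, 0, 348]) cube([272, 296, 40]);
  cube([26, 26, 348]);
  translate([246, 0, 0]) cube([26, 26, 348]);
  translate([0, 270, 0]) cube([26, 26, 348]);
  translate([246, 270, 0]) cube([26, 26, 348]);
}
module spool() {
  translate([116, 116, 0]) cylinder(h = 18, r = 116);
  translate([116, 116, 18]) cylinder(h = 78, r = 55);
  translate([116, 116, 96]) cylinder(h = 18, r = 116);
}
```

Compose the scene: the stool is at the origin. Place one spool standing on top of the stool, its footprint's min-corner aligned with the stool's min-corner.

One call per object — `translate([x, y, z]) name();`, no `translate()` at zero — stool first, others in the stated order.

stool();
translate([0, 0, 388]) spool();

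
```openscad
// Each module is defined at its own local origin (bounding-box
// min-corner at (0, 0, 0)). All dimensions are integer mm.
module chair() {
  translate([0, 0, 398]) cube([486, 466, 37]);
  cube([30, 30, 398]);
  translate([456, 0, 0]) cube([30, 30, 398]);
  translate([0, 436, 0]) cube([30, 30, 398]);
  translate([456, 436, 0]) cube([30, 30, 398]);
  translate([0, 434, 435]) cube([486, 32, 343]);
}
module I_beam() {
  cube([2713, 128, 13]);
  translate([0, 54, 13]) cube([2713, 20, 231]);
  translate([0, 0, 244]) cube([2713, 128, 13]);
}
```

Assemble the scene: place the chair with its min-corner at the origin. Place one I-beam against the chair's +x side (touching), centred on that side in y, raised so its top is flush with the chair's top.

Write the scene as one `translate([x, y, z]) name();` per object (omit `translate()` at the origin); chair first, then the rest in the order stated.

chair();
translate([486, 169, 521]) I_beam();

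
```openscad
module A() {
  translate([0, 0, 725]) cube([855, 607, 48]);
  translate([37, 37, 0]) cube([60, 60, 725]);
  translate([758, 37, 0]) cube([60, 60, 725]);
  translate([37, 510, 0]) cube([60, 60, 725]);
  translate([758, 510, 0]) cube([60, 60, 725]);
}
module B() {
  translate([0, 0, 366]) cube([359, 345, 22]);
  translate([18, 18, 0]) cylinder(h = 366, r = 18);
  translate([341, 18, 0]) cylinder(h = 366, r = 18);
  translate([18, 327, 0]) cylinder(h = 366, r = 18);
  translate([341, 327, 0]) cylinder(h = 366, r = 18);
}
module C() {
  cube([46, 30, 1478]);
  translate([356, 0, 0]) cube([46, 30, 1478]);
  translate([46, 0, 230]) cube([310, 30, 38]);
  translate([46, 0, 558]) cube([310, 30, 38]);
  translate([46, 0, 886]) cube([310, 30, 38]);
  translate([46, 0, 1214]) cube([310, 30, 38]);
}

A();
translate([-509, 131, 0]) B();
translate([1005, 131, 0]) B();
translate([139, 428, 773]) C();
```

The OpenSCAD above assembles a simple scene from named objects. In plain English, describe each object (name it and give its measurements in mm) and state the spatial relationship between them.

A is a table: top 855 mm (x) × 607 mm (y), 48 mm thick, upper face at z = 773 mm, on four 60×60 mm square legs, each inset 37 mm from the nearest pair of top edges, running from z = 0 to the bottom of the top.

B is a four-legged stool. The seat is a 359×345×22 mm slab whose top surface is at z = 388 mm; four round legs, each 36 mm in diameter, run from the floor (z = 0) to the underside of the seat, each leg's axis is inset half a diameter from the nearest pair of seat edges (so the leg's bounding box is flush with the corner).

C is a straight ladder. Two 46×30 mm vertical rails, 1478 mm tall, stand 402 mm apart (outside-to-outside) with their front faces coplanar on the −y side. 4 rungs, each 30 mm deep and 38 mm tall, span between the inner faces of the rails, front faces flush with the rails. The lowest rung's underside is at z = 230 mm and rungs are spaced 328 mm apart (underside to underside).

Two stools sit around the table at the −x, +x sides. The ladder is on top of the table.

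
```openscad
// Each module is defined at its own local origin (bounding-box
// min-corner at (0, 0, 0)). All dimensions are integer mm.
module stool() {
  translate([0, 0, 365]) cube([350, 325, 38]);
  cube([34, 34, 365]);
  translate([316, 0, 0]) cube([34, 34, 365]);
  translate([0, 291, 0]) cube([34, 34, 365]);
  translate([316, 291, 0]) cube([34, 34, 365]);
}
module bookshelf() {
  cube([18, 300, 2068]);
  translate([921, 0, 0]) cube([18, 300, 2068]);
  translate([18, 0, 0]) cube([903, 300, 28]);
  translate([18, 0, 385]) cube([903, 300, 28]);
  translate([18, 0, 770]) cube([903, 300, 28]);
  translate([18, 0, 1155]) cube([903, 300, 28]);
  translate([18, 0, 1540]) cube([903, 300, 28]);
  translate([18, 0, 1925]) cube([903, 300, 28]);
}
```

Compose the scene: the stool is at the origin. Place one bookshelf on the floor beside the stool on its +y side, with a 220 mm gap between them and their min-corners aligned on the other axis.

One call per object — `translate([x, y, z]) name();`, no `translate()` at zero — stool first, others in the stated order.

stool();
translate([0, 545, 0]) bookshelf();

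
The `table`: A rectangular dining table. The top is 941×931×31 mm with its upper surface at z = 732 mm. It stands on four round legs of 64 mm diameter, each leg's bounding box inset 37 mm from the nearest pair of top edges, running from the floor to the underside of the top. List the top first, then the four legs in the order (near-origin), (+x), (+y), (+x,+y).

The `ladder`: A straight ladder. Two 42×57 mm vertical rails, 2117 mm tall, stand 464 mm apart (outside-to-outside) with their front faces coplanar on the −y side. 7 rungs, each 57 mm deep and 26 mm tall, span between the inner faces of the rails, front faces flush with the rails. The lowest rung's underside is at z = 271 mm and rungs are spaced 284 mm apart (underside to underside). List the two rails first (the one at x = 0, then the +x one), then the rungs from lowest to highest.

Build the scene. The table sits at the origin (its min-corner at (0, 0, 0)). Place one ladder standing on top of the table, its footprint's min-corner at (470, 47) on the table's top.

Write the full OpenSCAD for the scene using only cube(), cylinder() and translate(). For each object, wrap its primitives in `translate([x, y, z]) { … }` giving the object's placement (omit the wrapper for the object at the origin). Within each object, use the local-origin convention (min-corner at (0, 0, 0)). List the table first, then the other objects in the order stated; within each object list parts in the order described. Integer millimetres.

translate([0, 0, 701]) cube([941, 931, 31]);
translate([69, 69, 0]) cylinder(h = 701, r = 32);
translate([872, 69, 0]) cylinder(h = 701, r = 32);
translate([69, 862, 0]) cylinder(h = 701, r = 32);
translate([872, 862, 0]) cylinder(h = 701, r = 32);
translate([470, 47, 732]) {
  cube([42, 57, 2117]);
  translate([422, 0, 0]) cube([42, 57, 2117]);
  translate([42, 0, 271]) cube([380, 57, 26]);
  translate([42, 0, 555]) cube([380, 57, 26]);
  translate([42, 0, 839]) cube([380, 57, 26]);
  translate([42, 0, 1123]) cube([380, 57, 26]);
  translate([42, 0, 1407]) cube([380, 57, 26]);
  translate([42, 0, 1691]) cube([380, 57, 26]);
  translate([42, 0, 1975]) cube([380, 57, 26]);
}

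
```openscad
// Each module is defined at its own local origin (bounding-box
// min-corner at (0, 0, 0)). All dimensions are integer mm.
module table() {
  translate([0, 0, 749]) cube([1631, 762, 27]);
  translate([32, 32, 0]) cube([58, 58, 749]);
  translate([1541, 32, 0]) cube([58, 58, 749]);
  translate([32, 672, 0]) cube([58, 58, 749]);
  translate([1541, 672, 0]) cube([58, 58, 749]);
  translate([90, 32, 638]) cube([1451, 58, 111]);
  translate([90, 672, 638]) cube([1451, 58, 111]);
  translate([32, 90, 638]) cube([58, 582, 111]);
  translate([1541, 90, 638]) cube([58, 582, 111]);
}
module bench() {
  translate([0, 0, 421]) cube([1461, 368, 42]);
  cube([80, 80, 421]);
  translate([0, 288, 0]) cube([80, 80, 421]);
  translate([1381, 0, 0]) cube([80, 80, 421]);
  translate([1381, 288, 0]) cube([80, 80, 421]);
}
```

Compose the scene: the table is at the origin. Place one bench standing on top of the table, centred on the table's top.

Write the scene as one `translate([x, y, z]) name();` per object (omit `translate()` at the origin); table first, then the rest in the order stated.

table();
translate([85, 197, 776]) bench();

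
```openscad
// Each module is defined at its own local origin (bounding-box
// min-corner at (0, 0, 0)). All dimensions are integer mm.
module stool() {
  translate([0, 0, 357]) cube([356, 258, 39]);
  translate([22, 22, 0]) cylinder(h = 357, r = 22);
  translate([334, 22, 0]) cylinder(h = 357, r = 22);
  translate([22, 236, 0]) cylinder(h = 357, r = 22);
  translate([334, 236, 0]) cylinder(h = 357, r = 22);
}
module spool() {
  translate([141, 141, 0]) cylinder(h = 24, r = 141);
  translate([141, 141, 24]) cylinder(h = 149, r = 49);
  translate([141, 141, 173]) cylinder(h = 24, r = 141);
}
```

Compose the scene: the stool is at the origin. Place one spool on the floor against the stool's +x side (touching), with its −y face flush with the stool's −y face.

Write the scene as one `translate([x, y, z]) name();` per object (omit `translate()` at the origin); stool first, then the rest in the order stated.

stool();
translate([356, 0, 0]) spool();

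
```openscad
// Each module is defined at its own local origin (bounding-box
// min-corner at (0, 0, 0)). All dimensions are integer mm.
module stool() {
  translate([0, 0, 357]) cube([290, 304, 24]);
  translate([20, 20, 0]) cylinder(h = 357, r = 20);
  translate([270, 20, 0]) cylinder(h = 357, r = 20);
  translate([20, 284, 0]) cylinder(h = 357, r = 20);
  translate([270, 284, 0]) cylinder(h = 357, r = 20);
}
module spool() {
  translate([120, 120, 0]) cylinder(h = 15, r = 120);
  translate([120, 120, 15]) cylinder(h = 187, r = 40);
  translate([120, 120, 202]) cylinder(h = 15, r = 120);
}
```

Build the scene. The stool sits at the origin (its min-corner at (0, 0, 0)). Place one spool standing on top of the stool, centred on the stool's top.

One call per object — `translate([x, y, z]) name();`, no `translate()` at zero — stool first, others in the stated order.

stool();
translate([25, 32, 381]) spool();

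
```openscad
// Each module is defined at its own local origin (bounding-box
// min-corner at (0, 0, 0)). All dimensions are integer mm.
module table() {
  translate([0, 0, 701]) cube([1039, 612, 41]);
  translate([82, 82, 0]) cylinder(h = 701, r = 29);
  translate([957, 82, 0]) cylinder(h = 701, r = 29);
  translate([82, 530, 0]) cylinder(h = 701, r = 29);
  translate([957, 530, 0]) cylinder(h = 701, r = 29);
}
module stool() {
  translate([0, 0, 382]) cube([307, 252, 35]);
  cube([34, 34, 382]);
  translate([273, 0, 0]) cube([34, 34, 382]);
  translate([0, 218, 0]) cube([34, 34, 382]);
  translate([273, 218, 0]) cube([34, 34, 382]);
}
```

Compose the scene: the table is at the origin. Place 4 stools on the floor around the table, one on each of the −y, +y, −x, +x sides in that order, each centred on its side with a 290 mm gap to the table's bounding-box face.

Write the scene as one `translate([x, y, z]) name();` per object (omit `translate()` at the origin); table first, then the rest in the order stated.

table();
translate([366, -542, 0]) stool();
translate([366, 902, 0]) stool();
translate([-597, 180, 0]) stool();
translate([1329, 180, 0]) stool();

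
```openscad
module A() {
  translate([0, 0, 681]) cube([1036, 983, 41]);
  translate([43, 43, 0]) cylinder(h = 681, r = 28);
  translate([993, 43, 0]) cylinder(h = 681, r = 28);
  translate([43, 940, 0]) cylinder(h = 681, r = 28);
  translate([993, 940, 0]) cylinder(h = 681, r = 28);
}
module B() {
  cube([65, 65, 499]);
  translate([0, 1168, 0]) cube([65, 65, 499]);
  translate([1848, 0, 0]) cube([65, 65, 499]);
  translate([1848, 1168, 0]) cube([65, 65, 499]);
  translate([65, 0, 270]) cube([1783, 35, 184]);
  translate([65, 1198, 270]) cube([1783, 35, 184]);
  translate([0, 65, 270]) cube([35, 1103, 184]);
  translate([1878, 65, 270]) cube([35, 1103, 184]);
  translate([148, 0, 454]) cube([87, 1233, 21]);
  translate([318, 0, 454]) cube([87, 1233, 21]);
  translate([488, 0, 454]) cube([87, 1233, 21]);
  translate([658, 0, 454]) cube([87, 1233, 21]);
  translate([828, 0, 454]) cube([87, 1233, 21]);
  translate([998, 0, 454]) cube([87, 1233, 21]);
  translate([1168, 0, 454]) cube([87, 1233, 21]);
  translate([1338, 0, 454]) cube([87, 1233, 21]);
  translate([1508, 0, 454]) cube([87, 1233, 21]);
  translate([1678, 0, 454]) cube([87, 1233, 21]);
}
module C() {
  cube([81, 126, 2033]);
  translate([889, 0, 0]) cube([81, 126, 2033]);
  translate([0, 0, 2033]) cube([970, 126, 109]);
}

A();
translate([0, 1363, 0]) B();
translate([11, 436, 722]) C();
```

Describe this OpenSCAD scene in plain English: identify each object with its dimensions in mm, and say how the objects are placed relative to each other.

A is a rectangular dining table. The top is 1036×983×41 mm with its upper surface at z = 722 mm. It stands on four round legs of 56 mm diameter, each leg's bounding box inset 15 mm from the nearest pair of top edges, running from the floor to the underside of the top.

B is a bed frame 1913 mm long (x) by 1233 mm wide (y). Four 65×65 mm corner posts, 499 mm tall, at the corners of the footprint. Four rails of 35 mm thickness and 184 mm height run between adjacent posts with their undersides at z = 270 mm, their outer faces flush with the outside of the frame (the two x-running rails run between the posts' inner faces; the two y-running rails run between the posts' inner faces). 10 slats, each 87 mm wide (x) and 21 mm thick, lie across the top of the two x-running rails, running the full 1233 mm width of the frame in y; the slats are evenly spaced along x between the inner faces of the end posts with equal gaps (rounded down to the nearest mm) at the −x end and between each pair — any rounding remainder accumulates at the +x end.

C is a door frame. The clear opening is 808 mm wide and 2033 mm high. Two 81 mm wide jambs, 126 mm deep, stand either side of the opening from the floor to the top of the opening. A 109 mm thick head sits across the top of both jambs, spanning the full outside width of the frame.

The bed frame is on the floor beside the table on its +y side. The door frame is on top of the table.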